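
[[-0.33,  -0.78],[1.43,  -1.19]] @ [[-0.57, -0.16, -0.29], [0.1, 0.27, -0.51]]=[[0.11, -0.16, 0.49], [-0.93, -0.55, 0.19]]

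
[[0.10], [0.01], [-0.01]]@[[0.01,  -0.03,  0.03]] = [[0.0, -0.00, 0.00], [0.0, -0.0, 0.00], [-0.0, 0.0, -0.0]]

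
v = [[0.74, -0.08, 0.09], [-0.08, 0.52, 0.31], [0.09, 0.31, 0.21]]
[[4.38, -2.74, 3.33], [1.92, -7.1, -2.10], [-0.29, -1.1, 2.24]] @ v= [[3.76, -0.74, 0.24],  [1.8, -4.50, -2.47],  [0.08, 0.15, 0.10]]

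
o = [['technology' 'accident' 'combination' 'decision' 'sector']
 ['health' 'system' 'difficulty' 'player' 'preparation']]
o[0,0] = 'technology'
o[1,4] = 'preparation'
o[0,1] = 'accident'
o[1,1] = 'system'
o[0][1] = 'accident'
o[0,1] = 'accident'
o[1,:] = ['health', 'system', 'difficulty', 'player', 'preparation']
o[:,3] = ['decision', 'player']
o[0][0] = 'technology'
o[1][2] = 'difficulty'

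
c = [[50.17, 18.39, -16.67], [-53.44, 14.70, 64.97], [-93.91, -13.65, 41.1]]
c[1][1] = 14.7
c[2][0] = -93.91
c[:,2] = [-16.67, 64.97, 41.1]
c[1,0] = -53.44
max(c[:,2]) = 64.97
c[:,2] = [-16.67, 64.97, 41.1]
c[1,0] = -53.44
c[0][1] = 18.39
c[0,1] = 18.39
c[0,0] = 50.17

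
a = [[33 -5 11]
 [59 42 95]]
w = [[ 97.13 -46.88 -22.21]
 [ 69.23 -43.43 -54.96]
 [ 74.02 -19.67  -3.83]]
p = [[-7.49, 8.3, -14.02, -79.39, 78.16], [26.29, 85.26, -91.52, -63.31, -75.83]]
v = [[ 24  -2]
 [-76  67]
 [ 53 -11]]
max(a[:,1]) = 42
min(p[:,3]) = -79.39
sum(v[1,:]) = -9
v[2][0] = 53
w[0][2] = -22.21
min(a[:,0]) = 33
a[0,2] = 11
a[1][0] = 59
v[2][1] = -11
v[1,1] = 67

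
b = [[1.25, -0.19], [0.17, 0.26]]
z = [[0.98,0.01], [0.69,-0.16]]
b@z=[[1.09, 0.04], [0.35, -0.04]]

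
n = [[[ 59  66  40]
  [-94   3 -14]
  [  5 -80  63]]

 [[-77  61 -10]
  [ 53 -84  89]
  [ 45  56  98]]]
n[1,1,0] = 53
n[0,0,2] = 40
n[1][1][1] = -84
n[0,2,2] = 63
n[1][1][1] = -84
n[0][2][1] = -80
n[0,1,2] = -14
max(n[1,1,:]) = 89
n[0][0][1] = 66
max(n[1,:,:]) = 98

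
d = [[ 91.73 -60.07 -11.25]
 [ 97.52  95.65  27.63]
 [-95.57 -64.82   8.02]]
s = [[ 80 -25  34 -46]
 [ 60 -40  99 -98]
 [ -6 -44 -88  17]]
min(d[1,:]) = 27.63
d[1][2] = 27.63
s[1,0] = 60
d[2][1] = -64.82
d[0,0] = 91.73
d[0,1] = -60.07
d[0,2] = -11.25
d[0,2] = -11.25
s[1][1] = -40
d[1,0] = 97.52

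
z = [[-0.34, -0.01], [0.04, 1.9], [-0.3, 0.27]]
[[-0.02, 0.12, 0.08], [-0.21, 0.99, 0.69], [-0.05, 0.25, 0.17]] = z @ [[0.07, -0.36, -0.25], [-0.11, 0.53, 0.37]]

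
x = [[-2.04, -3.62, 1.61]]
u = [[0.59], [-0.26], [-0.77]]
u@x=[[-1.2, -2.14, 0.95], [0.53, 0.94, -0.42], [1.57, 2.79, -1.24]]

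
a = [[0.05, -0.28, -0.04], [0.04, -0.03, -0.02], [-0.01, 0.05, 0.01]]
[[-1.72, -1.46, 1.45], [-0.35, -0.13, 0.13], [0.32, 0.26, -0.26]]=a @ [[-3.73,0.22,-0.58], [5.13,5.40,-5.35], [2.53,-0.92,0.41]]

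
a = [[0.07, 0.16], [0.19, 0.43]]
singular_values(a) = [0.5, 0.0]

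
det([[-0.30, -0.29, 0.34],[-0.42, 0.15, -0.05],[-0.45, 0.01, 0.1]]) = -0.002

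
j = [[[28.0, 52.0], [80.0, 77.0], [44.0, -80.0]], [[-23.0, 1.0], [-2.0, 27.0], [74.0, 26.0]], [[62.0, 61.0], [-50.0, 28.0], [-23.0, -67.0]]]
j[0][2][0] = 44.0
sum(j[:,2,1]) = -121.0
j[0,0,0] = 28.0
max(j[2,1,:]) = 28.0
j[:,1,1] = [77.0, 27.0, 28.0]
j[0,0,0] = 28.0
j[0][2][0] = 44.0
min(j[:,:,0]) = -50.0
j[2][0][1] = 61.0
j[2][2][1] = -67.0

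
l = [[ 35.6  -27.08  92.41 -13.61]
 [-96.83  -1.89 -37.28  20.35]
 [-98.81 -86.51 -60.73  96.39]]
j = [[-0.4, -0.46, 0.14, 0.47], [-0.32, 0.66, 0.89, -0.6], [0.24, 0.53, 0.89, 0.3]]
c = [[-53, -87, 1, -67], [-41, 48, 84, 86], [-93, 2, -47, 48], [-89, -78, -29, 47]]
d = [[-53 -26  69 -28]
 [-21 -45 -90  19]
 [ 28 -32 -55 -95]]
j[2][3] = 0.299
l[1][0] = -96.83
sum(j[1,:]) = 0.636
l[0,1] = -27.08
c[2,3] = 48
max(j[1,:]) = 0.892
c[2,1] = 2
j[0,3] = 0.466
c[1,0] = -41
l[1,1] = -1.89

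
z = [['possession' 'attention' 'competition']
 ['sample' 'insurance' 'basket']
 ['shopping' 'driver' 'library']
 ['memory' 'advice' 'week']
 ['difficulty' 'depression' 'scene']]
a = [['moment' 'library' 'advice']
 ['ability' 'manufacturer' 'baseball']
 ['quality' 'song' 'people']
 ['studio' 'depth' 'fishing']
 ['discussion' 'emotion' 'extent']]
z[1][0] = 'sample'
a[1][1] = 'manufacturer'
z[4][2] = 'scene'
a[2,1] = 'song'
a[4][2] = 'extent'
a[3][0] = 'studio'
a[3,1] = 'depth'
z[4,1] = 'depression'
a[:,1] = ['library', 'manufacturer', 'song', 'depth', 'emotion']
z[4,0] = 'difficulty'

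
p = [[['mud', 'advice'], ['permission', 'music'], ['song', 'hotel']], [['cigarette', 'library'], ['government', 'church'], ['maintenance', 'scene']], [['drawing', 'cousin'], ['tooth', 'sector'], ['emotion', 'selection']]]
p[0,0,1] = 'advice'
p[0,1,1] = 'music'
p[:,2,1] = ['hotel', 'scene', 'selection']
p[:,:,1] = [['advice', 'music', 'hotel'], ['library', 'church', 'scene'], ['cousin', 'sector', 'selection']]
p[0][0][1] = 'advice'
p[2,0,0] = 'drawing'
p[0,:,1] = ['advice', 'music', 'hotel']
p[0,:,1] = ['advice', 'music', 'hotel']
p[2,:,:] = [['drawing', 'cousin'], ['tooth', 'sector'], ['emotion', 'selection']]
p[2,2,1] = 'selection'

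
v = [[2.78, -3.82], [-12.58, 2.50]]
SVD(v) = [[-0.28, 0.96], [0.96, 0.28]] @ diag([13.315293195837855, 3.0870968739050317]) @ [[-0.97, 0.26], [-0.26, -0.97]]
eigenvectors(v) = [[0.49, 0.48], [-0.87, 0.88]]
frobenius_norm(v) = 13.67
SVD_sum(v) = [[3.55, -0.95], [-12.36, 3.32]] + [[-0.77, -2.87], [-0.22, -0.82]]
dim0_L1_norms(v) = [15.36, 6.32]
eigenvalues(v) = [9.57, -4.29]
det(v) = -41.11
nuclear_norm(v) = 16.40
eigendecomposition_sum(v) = [[4.88, -2.64], [-8.68, 4.69]] + [[-2.1, -1.18], [-3.9, -2.19]]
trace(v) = 5.28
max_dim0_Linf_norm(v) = 12.58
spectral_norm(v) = 13.32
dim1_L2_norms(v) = [4.72, 12.83]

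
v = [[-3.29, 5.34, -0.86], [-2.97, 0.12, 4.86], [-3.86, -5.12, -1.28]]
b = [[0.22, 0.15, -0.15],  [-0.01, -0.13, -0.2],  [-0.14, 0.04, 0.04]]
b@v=[[-0.59, 1.96, 0.73], [1.19, 0.96, -0.37], [0.19, -0.95, 0.26]]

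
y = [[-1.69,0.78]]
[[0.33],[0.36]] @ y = [[-0.56, 0.26], [-0.61, 0.28]]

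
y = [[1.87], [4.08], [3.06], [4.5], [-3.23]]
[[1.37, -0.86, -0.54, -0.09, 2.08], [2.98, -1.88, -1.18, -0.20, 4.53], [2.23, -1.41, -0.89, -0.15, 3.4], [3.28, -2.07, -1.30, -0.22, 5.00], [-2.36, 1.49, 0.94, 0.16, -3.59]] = y @ [[0.73, -0.46, -0.29, -0.05, 1.11]]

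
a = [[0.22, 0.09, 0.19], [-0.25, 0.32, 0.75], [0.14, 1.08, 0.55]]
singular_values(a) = [1.4, 0.54, 0.23]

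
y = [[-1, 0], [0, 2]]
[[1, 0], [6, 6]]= y@[[-1, 0], [3, 3]]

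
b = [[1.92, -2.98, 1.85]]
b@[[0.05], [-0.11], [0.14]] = [[0.68]]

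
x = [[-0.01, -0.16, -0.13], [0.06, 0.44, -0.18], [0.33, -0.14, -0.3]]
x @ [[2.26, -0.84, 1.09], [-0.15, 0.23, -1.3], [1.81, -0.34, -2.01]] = [[-0.23, 0.02, 0.46], [-0.26, 0.11, -0.14], [0.22, -0.21, 1.14]]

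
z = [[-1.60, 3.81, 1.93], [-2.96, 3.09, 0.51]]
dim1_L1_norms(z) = [7.34, 6.56]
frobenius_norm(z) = 6.27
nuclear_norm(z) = 7.57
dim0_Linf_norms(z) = [2.96, 3.81, 1.93]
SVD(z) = [[-0.73, -0.68], [-0.68, 0.73]] @ diag([6.100339062715443, 1.46855824532365]) @ [[0.52,-0.8,-0.29], [-0.72,-0.24,-0.65]]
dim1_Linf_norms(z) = [3.81, 3.09]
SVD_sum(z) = [[-2.33, 3.57, 1.28],[-2.18, 3.35, 1.20]] + [[0.73, 0.24, 0.65], [-0.78, -0.26, -0.69]]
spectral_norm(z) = 6.10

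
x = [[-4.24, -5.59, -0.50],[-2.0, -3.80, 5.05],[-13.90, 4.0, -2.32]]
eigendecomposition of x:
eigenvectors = [[-0.32+0.00j, (-0.23+0.38j), -0.23-0.38j], [(0.5+0j), (0.24+0.46j), 0.24-0.46j], [(0.81+0j), -0.73+0.00j, -0.73-0.00j]]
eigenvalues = [(5.68+0j), (-8.02+4.82j), (-8.02-4.82j)]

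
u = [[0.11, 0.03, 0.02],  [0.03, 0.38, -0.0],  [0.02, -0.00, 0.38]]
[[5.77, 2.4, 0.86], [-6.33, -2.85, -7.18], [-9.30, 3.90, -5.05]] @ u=[[0.72, 1.09, 0.44],[-0.93, -1.27, -2.86],[-1.01, 1.20, -2.10]]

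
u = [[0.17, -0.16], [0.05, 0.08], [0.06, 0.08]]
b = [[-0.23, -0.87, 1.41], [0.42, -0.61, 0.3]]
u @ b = [[-0.11, -0.05, 0.19], [0.02, -0.09, 0.09], [0.02, -0.10, 0.11]]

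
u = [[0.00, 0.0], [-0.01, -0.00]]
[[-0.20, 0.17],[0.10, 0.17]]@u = [[-0.0, 0.00], [-0.0, 0.00]]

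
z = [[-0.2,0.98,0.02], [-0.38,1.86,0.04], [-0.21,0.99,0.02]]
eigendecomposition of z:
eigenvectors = [[-0.42, -0.46, 0.28], [-0.80, -0.11, 0.04], [-0.42, 0.88, 0.96]]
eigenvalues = [1.68, 0.0, -0.0]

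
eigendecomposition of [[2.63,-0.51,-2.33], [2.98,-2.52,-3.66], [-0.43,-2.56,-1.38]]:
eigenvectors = [[-0.71, -0.53, 0.25], [-0.59, 0.44, 0.74], [0.38, -0.72, 0.62]]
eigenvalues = [3.44, -0.12, -4.59]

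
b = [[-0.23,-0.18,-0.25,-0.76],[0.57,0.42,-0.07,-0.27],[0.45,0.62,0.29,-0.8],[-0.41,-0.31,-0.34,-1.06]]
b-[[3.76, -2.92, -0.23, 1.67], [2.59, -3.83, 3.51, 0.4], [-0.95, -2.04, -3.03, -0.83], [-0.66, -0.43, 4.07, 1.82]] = [[-3.99, 2.74, -0.02, -2.43], [-2.02, 4.25, -3.58, -0.67], [1.40, 2.66, 3.32, 0.03], [0.25, 0.12, -4.41, -2.88]]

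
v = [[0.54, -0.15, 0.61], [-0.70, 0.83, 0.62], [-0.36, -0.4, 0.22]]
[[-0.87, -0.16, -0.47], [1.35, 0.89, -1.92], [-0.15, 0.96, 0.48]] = v @ [[-0.95, -1.4, -0.14], [1.06, -0.70, -1.65], [-0.32, 0.8, -1.05]]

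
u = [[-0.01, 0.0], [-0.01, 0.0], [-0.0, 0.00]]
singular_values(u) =[0.01, 0.0]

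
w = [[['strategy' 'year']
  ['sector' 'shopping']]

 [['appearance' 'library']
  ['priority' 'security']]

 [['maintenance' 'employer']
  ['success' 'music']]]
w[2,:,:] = [['maintenance', 'employer'], ['success', 'music']]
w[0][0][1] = 'year'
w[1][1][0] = 'priority'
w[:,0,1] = ['year', 'library', 'employer']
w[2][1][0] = 'success'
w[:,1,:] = [['sector', 'shopping'], ['priority', 'security'], ['success', 'music']]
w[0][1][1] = 'shopping'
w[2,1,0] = 'success'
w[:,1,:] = [['sector', 'shopping'], ['priority', 'security'], ['success', 'music']]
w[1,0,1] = 'library'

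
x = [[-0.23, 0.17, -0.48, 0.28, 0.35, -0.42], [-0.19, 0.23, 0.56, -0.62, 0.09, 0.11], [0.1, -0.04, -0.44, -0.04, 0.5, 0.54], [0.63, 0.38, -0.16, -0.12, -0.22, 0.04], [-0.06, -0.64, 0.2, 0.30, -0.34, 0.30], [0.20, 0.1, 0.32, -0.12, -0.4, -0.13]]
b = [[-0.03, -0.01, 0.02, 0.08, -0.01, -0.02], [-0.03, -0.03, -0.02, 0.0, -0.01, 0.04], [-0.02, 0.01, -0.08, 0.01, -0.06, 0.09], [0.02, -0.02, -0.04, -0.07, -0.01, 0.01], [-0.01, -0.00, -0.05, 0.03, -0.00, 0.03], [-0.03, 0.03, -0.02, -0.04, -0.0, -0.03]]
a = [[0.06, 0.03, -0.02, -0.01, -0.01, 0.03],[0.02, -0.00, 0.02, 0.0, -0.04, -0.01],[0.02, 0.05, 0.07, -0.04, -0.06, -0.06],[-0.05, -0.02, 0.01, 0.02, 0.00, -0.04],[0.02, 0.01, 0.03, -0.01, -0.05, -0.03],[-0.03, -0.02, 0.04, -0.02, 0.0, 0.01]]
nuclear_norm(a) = 0.35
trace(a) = 0.11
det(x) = -0.00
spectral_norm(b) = 0.16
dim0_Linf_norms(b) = [0.03, 0.03, 0.08, 0.08, 0.06, 0.09]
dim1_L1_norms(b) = [0.17, 0.13, 0.27, 0.17, 0.12, 0.15]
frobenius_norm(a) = 0.20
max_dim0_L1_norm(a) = 0.2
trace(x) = -1.03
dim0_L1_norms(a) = [0.2, 0.13, 0.19, 0.1, 0.16, 0.18]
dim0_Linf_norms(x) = [0.63, 0.64, 0.56, 0.62, 0.5, 0.54]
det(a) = 0.00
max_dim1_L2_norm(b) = 0.14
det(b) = 0.00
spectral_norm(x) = 1.21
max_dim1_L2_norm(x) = 0.9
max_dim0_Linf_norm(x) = 0.64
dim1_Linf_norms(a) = [0.06, 0.04, 0.07, 0.05, 0.05, 0.04]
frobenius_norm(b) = 0.22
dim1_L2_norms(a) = [0.08, 0.05, 0.13, 0.07, 0.07, 0.06]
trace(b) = -0.24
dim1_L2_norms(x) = [0.83, 0.9, 0.87, 0.79, 0.87, 0.59]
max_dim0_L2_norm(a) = 0.09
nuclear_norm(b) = 0.44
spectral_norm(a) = 0.15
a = b @ x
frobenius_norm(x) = 1.99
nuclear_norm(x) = 3.95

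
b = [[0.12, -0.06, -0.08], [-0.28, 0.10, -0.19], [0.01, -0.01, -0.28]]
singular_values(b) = [0.4, 0.27, 0.01]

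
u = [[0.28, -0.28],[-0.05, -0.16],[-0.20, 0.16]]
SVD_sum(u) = [[0.27, -0.29], [0.06, -0.06], [-0.18, 0.18]] + [[0.01, 0.01], [-0.11, -0.10], [-0.02, -0.02]]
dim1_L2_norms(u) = [0.4, 0.17, 0.26]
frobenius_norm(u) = 0.50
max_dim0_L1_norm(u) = 0.6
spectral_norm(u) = 0.48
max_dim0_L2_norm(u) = 0.36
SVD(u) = [[-0.83,0.06], [-0.17,-0.97], [0.53,-0.22]] @ diag([0.4772235884502282, 0.15085637748099126]) @ [[-0.69, 0.72], [0.72, 0.69]]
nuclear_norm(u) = 0.63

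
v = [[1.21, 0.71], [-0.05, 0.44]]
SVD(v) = [[-0.99, -0.14], [-0.14, 0.99]] @ diag([1.415383813323164, 0.4012339230209465]) @ [[-0.84, -0.54], [-0.54, 0.84]]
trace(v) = 1.65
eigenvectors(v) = [[1.0, -0.70],[-0.07, 0.71]]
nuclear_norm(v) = 1.82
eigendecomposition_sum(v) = [[1.25, 1.23], [-0.09, -0.09]] + [[-0.04,-0.52],[0.04,0.53]]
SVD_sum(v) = [[1.18, 0.76], [0.16, 0.11]] + [[0.03, -0.05], [-0.21, 0.33]]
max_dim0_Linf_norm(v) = 1.21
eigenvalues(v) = [1.16, 0.49]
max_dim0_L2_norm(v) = 1.21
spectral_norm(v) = 1.42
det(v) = 0.57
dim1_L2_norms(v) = [1.4, 0.44]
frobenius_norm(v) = 1.47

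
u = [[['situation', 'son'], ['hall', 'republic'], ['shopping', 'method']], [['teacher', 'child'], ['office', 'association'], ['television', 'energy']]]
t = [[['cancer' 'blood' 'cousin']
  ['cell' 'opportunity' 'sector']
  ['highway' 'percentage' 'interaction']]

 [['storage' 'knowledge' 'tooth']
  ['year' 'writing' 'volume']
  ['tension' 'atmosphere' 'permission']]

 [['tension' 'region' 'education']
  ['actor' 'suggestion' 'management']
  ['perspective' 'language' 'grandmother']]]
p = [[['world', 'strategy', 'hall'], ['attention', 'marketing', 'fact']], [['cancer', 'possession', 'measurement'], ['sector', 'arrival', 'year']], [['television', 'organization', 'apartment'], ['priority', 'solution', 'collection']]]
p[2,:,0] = ['television', 'priority']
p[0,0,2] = 'hall'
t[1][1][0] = 'year'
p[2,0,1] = 'organization'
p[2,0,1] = 'organization'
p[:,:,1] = [['strategy', 'marketing'], ['possession', 'arrival'], ['organization', 'solution']]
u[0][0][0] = 'situation'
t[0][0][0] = 'cancer'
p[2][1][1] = 'solution'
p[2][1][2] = 'collection'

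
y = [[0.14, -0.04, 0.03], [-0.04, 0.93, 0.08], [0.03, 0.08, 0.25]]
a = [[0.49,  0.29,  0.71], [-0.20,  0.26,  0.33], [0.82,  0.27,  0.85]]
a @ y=[[0.08, 0.31, 0.22], [-0.03, 0.28, 0.10], [0.13, 0.29, 0.26]]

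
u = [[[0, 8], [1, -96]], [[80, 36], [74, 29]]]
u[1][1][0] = 74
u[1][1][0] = 74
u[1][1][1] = 29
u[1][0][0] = 80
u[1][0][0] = 80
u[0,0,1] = 8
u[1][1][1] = 29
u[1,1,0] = 74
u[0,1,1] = -96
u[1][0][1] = 36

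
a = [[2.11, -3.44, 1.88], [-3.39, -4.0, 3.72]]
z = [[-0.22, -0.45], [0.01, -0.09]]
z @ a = [[1.06, 2.56, -2.09], [0.33, 0.33, -0.32]]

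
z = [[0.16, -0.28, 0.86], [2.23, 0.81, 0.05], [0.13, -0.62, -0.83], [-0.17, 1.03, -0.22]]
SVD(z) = [[-0.03, 0.15, 0.74], [-0.99, 0.12, -0.03], [0.07, 0.6, -0.59], [-0.1, -0.78, -0.32]] @ diag([2.387377713636222, 1.2391400093255553, 1.2118001855593818]) @ [[-0.92, -0.39, -0.05], [0.40, -0.91, -0.15], [0.02, -0.16, 0.99]]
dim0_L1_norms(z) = [2.69, 2.74, 1.96]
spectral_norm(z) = 2.39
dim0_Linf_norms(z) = [2.23, 1.03, 0.86]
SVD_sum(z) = [[0.07, 0.03, 0.00],[2.17, 0.93, 0.11],[-0.15, -0.06, -0.01],[0.22, 0.09, 0.01]] + [[0.07, -0.17, -0.03], [0.06, -0.13, -0.02], [0.29, -0.67, -0.11], [-0.38, 0.87, 0.15]] + [[0.02, -0.14, 0.88], [-0.0, 0.01, -0.04], [-0.01, 0.11, -0.71], [-0.01, 0.06, -0.38]]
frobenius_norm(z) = 2.95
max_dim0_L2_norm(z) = 2.25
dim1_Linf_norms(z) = [0.86, 2.23, 0.83, 1.03]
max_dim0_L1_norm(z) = 2.74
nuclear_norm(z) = 4.84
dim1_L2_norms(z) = [0.92, 2.37, 1.04, 1.07]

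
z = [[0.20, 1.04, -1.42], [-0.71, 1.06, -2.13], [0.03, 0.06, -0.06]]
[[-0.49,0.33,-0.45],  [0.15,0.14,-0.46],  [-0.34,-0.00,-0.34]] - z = [[-0.69,-0.71,0.97], [0.86,-0.92,1.67], [-0.37,-0.06,-0.28]]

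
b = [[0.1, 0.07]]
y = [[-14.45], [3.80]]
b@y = [[-1.18]]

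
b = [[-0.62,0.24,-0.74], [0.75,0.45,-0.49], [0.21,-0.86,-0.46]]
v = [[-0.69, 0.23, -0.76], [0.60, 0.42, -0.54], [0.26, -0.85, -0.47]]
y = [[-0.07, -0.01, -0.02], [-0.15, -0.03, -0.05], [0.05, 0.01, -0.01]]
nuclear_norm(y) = 0.21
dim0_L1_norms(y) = [0.27, 0.05, 0.08]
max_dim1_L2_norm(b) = 1.0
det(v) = 0.96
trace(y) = -0.11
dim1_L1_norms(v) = [1.68, 1.56, 1.58]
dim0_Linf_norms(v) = [0.69, 0.85, 0.76]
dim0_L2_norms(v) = [0.95, 0.98, 1.04]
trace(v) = -0.74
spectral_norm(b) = 1.00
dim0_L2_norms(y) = [0.17, 0.03, 0.05]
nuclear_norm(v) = 2.96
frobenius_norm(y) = 0.18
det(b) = 0.99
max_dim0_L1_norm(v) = 1.77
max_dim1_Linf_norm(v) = 0.85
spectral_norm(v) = 1.07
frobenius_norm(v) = 1.72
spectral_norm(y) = 0.18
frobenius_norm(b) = 1.73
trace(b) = -0.63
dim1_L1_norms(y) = [0.1, 0.23, 0.07]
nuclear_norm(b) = 2.99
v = y + b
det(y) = -0.00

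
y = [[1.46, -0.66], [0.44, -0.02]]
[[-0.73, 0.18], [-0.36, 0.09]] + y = [[0.73, -0.48], [0.08, 0.07]]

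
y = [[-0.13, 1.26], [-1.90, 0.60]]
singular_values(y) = [2.08, 1.11]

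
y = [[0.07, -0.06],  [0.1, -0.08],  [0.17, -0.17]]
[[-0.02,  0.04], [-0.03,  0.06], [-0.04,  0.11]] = y @ [[-0.37, 0.25], [-0.13, -0.42]]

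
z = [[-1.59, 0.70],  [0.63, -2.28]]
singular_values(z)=[2.68, 1.19]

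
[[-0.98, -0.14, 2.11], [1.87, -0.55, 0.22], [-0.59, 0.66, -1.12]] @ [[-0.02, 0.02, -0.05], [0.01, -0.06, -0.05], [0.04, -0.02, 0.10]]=[[0.1, -0.05, 0.27],[-0.03, 0.07, -0.04],[-0.03, -0.03, -0.12]]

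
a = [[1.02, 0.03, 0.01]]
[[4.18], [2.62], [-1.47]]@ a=[[4.26, 0.13, 0.04], [2.67, 0.08, 0.03], [-1.50, -0.04, -0.01]]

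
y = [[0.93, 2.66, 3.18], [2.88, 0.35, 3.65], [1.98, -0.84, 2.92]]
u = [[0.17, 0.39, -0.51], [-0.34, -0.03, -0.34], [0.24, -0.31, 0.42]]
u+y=[[1.10, 3.05, 2.67], [2.54, 0.32, 3.31], [2.22, -1.15, 3.34]]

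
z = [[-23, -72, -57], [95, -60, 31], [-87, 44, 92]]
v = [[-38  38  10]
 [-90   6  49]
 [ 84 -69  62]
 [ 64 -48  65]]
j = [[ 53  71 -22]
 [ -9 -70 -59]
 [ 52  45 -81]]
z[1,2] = 31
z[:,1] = [-72, -60, 44]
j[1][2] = -59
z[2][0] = -87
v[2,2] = 62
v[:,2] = [10, 49, 62, 65]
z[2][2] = 92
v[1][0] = -90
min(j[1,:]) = -70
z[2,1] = 44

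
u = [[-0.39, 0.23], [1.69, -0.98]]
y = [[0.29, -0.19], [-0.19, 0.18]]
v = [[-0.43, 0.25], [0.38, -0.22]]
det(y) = 0.02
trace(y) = 0.47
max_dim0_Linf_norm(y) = 0.29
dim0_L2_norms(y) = [0.35, 0.26]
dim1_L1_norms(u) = [0.62, 2.67]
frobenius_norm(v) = 0.66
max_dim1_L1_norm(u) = 2.67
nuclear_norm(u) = 2.01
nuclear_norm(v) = 0.66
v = y @ u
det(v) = -0.00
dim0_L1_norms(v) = [0.81, 0.47]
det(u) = -0.01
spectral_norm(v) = 0.66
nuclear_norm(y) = 0.47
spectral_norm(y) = 0.43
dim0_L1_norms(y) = [0.48, 0.37]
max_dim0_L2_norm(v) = 0.57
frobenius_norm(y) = 0.43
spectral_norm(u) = 2.01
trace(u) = -1.37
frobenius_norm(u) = 2.01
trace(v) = -0.65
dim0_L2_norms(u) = [1.73, 1.01]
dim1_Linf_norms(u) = [0.39, 1.69]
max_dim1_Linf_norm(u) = 1.69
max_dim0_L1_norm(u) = 2.08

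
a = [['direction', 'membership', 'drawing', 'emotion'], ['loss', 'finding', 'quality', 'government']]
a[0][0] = 'direction'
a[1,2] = 'quality'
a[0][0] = 'direction'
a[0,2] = 'drawing'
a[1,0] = 'loss'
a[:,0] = ['direction', 'loss']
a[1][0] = 'loss'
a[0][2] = 'drawing'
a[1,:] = ['loss', 'finding', 'quality', 'government']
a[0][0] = 'direction'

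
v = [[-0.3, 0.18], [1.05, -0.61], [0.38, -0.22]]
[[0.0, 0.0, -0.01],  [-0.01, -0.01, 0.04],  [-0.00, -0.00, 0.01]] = v@[[-0.02, -0.02, 0.03], [-0.02, -0.02, -0.01]]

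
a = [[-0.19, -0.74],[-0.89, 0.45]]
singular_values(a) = [1.03, 0.73]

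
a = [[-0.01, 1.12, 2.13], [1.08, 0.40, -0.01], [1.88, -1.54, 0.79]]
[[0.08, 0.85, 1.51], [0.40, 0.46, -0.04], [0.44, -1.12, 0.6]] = a @ [[0.33, 0.11, -0.02], [0.11, 0.84, -0.04], [-0.02, -0.04, 0.73]]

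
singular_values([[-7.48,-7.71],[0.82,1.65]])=[10.89, 0.55]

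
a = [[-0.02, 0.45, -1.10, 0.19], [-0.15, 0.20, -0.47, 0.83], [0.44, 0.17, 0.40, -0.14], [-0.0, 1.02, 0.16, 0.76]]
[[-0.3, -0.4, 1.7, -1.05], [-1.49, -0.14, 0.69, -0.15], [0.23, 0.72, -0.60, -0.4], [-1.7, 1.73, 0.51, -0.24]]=a @ [[0.23,0.19,-0.63,-1.42],[-0.32,1.50,0.83,-0.47],[-0.17,0.98,-1.23,0.81],[-1.77,0.06,-0.18,0.14]]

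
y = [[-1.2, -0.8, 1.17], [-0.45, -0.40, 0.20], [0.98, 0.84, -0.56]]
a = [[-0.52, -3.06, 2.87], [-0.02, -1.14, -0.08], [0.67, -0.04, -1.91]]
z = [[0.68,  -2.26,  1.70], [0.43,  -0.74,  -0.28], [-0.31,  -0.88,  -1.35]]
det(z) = -2.03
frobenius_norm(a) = 4.82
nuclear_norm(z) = 5.10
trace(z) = -1.41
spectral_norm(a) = 4.52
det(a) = 1.34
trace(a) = -3.57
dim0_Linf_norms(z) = [0.68, 2.26, 1.7]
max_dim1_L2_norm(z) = 2.91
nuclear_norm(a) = 6.38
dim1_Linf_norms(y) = [1.2, 0.45, 0.98]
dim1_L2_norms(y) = [1.86, 0.63, 1.41]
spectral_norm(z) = 2.96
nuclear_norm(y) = 2.76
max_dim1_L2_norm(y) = 1.86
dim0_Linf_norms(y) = [1.2, 0.84, 1.17]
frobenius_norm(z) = 3.46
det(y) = -0.01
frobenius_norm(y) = 2.41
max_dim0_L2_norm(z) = 2.54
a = y + z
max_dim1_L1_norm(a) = 6.45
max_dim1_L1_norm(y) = 3.17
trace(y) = -2.16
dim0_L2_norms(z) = [0.86, 2.54, 2.19]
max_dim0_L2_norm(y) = 1.61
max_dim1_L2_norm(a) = 4.23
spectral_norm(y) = 2.39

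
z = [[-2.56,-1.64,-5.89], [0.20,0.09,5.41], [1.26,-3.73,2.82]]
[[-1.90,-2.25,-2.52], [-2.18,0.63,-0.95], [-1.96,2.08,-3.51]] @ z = [[1.24, 12.31, -8.09], [4.51, 7.18, 13.57], [1.01, 16.49, 12.9]]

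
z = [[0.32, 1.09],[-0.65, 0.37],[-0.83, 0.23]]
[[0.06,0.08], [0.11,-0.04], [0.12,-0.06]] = z @ [[-0.12, 0.09], [0.09, 0.05]]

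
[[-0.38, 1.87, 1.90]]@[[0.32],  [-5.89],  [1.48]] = [[-8.32]]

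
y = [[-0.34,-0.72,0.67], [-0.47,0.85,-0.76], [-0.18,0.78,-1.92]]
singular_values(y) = [2.51, 0.57, 0.53]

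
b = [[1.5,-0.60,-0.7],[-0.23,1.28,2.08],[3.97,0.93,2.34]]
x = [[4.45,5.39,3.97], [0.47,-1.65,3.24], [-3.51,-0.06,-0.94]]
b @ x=[[8.85, 9.12, 4.67], [-7.72, -3.48, 1.28], [9.89, 19.72, 16.57]]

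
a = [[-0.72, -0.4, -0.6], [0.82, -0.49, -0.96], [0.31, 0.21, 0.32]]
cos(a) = [[0.98,-0.19,-0.32],[0.66,1.13,0.14],[-0.02,0.08,1.15]]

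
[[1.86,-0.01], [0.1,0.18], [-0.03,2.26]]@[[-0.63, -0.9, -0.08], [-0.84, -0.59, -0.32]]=[[-1.16, -1.67, -0.15], [-0.21, -0.2, -0.07], [-1.88, -1.31, -0.72]]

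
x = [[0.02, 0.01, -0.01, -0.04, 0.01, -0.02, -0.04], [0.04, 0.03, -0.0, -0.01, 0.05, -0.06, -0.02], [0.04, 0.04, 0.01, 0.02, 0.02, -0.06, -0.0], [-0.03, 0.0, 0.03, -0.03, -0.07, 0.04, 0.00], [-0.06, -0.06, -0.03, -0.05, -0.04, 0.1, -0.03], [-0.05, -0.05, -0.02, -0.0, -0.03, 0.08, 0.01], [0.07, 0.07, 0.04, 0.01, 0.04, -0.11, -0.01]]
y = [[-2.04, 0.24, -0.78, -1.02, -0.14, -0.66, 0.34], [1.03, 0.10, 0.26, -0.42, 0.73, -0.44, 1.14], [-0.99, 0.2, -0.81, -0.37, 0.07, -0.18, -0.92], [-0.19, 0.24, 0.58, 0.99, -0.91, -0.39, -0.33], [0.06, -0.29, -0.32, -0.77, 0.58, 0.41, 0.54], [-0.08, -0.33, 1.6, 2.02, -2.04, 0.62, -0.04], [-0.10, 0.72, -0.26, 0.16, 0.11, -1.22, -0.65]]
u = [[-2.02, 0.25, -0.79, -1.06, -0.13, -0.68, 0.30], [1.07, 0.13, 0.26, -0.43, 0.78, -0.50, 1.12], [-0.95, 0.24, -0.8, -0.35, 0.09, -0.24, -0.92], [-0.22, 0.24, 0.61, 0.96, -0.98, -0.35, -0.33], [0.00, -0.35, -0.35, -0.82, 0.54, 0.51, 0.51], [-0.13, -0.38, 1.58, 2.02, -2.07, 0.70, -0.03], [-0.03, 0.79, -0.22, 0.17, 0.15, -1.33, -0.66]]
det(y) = 0.00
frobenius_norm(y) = 5.51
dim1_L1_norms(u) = [5.23, 4.29, 3.59, 3.69, 3.08, 6.91, 3.35]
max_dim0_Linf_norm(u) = 2.07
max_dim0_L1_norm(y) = 5.75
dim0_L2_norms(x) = [0.12, 0.12, 0.06, 0.07, 0.11, 0.19, 0.06]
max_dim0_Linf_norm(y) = 2.04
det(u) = -0.00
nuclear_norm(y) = 10.26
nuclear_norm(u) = 10.52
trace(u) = -1.15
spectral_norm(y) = 4.05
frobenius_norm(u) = 5.60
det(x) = -0.00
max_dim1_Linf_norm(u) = 2.07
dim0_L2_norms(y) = [2.5, 0.94, 2.1, 2.65, 2.43, 1.69, 1.76]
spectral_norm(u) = 4.10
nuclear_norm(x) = 0.47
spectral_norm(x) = 0.28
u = x + y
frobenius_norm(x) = 0.30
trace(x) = 0.06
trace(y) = -1.21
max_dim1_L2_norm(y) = 3.36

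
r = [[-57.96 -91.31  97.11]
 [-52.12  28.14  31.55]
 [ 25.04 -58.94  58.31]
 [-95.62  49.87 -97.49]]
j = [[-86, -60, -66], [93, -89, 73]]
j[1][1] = -89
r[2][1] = -58.94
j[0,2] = -66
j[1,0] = 93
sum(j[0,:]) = -212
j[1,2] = 73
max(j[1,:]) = 93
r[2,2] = 58.31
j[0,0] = -86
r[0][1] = -91.31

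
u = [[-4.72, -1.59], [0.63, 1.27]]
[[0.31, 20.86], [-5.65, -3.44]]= u @ [[1.72, -4.21], [-5.30, -0.62]]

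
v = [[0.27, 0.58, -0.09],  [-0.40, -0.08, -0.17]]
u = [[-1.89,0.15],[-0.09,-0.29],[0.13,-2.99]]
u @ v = [[-0.57, -1.11, 0.14], [0.09, -0.03, 0.06], [1.23, 0.31, 0.5]]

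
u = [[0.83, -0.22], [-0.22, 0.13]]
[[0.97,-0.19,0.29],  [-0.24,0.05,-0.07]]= u @ [[1.23, -0.24, 0.36],[0.22, -0.04, 0.06]]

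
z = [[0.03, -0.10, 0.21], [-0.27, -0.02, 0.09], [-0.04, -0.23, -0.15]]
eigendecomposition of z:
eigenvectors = [[(-0.69+0j), -0.16-0.43j, -0.16+0.43j], [(0.65+0j), 0.12-0.56j, 0.12+0.56j], [-0.33+0.00j, (0.67+0j), (0.67-0j)]]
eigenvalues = [(0.22+0j), (-0.18+0.22j), (-0.18-0.22j)]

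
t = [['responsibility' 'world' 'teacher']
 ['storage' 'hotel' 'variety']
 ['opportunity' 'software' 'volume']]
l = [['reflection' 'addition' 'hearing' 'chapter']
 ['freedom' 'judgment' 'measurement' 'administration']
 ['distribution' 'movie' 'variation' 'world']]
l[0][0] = 'reflection'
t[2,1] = 'software'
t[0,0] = 'responsibility'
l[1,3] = 'administration'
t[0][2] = 'teacher'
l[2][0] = 'distribution'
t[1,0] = 'storage'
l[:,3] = ['chapter', 'administration', 'world']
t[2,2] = 'volume'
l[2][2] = 'variation'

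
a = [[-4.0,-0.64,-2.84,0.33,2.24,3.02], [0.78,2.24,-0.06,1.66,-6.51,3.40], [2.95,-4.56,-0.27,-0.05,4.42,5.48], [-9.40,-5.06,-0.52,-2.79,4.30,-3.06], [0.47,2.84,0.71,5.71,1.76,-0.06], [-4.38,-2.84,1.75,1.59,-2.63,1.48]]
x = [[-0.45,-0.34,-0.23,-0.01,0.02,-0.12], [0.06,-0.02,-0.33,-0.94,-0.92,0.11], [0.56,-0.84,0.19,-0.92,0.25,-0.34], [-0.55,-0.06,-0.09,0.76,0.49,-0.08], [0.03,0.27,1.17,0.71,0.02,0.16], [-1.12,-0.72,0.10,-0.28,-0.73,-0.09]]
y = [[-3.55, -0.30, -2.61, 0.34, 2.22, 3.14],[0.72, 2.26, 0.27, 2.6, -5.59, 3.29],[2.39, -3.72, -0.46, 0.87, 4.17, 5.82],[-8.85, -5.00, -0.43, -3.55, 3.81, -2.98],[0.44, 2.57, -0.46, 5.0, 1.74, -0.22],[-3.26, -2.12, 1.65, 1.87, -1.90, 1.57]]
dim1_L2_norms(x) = [0.62, 1.36, 1.44, 1.07, 1.4, 1.55]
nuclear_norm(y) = 39.39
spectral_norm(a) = 14.23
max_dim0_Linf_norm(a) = 9.4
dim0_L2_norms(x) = [1.44, 1.19, 1.26, 1.7, 1.3, 0.43]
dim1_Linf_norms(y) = [3.55, 5.59, 5.82, 8.85, 5.0, 3.26]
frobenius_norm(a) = 20.41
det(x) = -0.00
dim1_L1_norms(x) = [1.17, 2.38, 3.1, 2.03, 2.36, 3.04]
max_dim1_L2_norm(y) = 11.81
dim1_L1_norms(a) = [13.07, 14.65, 17.73, 25.13, 11.55, 14.67]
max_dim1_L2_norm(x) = 1.55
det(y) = 3457.00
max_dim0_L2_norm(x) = 1.7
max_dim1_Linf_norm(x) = 1.17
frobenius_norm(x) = 3.14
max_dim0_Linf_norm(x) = 1.17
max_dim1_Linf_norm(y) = 8.85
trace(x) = 0.41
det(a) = 465.36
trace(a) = -1.58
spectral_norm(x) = 2.11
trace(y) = -1.99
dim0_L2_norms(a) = [11.54, 8.24, 3.46, 6.77, 9.77, 7.89]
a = y + x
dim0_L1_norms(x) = [2.77, 2.25, 2.11, 3.62, 2.43, 0.9]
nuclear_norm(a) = 42.49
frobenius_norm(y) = 19.05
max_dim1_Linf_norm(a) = 9.4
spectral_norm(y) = 13.49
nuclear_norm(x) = 6.09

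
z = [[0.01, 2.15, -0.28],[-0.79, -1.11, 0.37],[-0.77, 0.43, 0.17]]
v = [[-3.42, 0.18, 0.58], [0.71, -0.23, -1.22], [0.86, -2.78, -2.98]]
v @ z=[[-0.62, -7.3, 1.12], [1.13, 1.26, -0.49], [4.50, 3.65, -1.78]]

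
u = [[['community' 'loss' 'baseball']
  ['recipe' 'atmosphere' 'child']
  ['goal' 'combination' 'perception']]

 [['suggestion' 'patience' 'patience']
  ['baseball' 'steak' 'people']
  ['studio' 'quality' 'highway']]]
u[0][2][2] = 'perception'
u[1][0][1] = 'patience'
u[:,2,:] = [['goal', 'combination', 'perception'], ['studio', 'quality', 'highway']]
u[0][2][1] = 'combination'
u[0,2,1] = 'combination'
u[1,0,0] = 'suggestion'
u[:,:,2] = [['baseball', 'child', 'perception'], ['patience', 'people', 'highway']]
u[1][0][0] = 'suggestion'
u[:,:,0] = [['community', 'recipe', 'goal'], ['suggestion', 'baseball', 'studio']]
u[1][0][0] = 'suggestion'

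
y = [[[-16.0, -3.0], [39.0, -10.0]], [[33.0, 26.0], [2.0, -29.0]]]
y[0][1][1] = -10.0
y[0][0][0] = -16.0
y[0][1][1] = -10.0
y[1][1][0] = 2.0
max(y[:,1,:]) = 39.0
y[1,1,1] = -29.0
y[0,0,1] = -3.0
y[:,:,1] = [[-3.0, -10.0], [26.0, -29.0]]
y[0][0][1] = -3.0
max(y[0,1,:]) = 39.0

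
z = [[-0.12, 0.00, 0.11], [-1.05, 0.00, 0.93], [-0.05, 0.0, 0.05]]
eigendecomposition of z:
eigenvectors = [[0.0,-0.11,-0.3],[1.00,-0.99,-0.89],[0.0,-0.04,-0.34]]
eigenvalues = [0.0, -0.08, 0.01]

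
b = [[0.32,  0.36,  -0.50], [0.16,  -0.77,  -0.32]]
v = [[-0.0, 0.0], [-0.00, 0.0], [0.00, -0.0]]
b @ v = [[0.00, 0.0], [0.00, 0.00]]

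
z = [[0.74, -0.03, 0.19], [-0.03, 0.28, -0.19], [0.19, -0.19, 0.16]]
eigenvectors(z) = [[0.93, -0.31, -0.19], [-0.17, -0.83, 0.53], [0.32, 0.46, 0.83]]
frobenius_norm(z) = 0.89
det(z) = -0.00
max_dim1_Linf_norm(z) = 0.74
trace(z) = 1.18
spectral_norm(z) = 0.81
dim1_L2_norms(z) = [0.76, 0.34, 0.31]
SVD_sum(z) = [[0.7, -0.13, 0.24], [-0.13, 0.02, -0.04], [0.24, -0.04, 0.08]] + [[0.04, 0.1, -0.05], [0.10, 0.26, -0.14], [-0.05, -0.14, 0.08]] + [[-0.00, 0.0, 0.00], [0.00, -0.00, -0.0], [0.00, -0.0, -0.0]]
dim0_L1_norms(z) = [0.96, 0.5, 0.54]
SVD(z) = [[-0.93, -0.31, -0.19], [0.17, -0.83, 0.53], [-0.32, 0.46, 0.83]] @ diag([0.8108337022492287, 0.3745921349777589, 0.005425837226987509]) @ [[-0.93, 0.17, -0.32],[-0.31, -0.83, 0.46],[0.19, -0.53, -0.83]]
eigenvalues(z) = [0.81, 0.37, -0.01]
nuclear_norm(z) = 1.19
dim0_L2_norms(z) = [0.76, 0.34, 0.31]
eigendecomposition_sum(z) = [[0.7, -0.13, 0.24], [-0.13, 0.02, -0.04], [0.24, -0.04, 0.08]] + [[0.04, 0.1, -0.05], [0.1, 0.26, -0.14], [-0.05, -0.14, 0.08]] + [[-0.00, 0.00, 0.00], [0.0, -0.00, -0.0], [0.00, -0.0, -0.00]]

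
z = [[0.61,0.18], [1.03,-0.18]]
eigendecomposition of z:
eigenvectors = [[0.69, -0.18], [0.72, 0.98]]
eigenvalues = [0.8, -0.37]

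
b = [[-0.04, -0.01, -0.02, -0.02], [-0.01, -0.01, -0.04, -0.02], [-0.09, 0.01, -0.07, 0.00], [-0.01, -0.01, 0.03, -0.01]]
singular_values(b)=[0.13, 0.04, 0.03, 0.0]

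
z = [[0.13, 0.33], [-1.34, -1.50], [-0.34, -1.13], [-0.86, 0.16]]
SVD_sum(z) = [[0.21, 0.26], [-1.26, -1.56], [-0.69, -0.85], [-0.26, -0.32]] + [[-0.08, 0.07], [-0.08, 0.06], [0.35, -0.28], [-0.60, 0.48]]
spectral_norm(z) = 2.35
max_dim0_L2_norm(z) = 1.91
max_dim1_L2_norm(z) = 2.01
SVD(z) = [[-0.14, 0.12], [0.86, 0.11], [0.47, -0.49], [0.18, 0.85]] @ diag([2.348853889614276, 0.9011023278428957]) @ [[-0.63, -0.78], [-0.78, 0.63]]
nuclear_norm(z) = 3.25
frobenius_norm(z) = 2.52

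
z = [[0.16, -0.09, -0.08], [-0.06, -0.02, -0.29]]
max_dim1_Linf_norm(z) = 0.29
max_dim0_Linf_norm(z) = 0.29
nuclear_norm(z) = 0.49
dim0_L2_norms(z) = [0.17, 0.09, 0.3]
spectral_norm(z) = 0.30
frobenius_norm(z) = 0.36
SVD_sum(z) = [[-0.0,-0.01,-0.08], [-0.01,-0.04,-0.29]] + [[0.16, -0.08, 0.0], [-0.05, 0.02, -0.0]]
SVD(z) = [[0.28, 0.96], [0.96, -0.28]] @ diag([0.30432870459953737, 0.18863732280958478]) @ [[-0.04,-0.15,-0.99],[0.9,-0.43,0.03]]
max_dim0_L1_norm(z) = 0.37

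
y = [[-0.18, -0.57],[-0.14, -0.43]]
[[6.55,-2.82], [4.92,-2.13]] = y @ [[4.98, 0.83], [-13.07, 4.69]]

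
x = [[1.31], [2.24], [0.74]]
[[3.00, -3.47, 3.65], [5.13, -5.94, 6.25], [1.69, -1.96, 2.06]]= x@[[2.29, -2.65, 2.79]]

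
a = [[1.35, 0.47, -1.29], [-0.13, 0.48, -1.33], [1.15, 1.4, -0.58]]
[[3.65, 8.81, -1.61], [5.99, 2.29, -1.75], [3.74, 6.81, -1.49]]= a @ [[-1.47, 4.46, 0.06], [2.44, 0.36, -0.67], [-3.48, -2.03, 1.07]]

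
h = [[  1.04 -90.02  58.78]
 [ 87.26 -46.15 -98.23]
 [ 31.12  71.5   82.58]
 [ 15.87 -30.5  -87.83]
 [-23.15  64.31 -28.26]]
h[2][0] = 31.12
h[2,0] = 31.12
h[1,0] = 87.26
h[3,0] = 15.87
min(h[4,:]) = -28.26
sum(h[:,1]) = -30.859999999999985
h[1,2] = -98.23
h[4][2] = -28.26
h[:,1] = [-90.02, -46.15, 71.5, -30.5, 64.31]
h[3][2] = -87.83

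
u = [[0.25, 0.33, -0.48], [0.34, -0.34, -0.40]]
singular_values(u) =[0.75, 0.48]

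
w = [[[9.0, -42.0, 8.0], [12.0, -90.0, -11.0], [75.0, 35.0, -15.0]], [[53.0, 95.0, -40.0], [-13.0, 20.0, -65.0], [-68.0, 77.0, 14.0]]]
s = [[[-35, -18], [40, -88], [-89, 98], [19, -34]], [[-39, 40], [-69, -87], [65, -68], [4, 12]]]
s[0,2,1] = 98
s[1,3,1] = 12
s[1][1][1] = -87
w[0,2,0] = 75.0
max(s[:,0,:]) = 40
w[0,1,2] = -11.0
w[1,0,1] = 95.0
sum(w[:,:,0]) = 68.0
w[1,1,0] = -13.0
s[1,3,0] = 4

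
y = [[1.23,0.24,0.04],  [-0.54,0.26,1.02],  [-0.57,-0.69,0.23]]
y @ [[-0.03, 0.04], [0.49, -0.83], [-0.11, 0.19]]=[[0.08, -0.14], [0.03, -0.04], [-0.35, 0.59]]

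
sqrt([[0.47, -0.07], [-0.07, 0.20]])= [[0.68, -0.06], [-0.06, 0.44]]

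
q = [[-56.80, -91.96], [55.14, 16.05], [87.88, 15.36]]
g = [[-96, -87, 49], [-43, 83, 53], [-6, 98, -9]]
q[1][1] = 16.05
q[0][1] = -91.96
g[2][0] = -6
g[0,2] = 49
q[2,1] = 15.36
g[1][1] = 83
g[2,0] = -6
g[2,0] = -6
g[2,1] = 98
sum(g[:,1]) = 94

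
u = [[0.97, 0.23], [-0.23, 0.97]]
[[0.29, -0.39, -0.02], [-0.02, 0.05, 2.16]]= u@[[0.29,-0.39,-0.52], [0.05,-0.04,2.10]]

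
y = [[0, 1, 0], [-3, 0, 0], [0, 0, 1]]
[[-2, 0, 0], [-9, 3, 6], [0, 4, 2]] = y@[[3, -1, -2], [-2, 0, 0], [0, 4, 2]]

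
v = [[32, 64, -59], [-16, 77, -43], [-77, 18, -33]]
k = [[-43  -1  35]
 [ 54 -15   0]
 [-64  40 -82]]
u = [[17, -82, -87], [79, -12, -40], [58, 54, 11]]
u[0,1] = -82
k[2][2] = -82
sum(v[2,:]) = -92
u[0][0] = 17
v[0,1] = 64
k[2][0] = -64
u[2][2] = 11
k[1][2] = 0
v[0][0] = 32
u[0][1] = -82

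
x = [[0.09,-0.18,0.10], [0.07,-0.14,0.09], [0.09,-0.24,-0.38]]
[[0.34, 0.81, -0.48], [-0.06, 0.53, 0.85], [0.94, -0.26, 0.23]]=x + [[0.25, 0.99, -0.58], [-0.13, 0.67, 0.76], [0.85, -0.02, 0.61]]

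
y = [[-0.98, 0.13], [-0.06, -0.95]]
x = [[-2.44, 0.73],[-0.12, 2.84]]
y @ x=[[2.38, -0.35], [0.26, -2.74]]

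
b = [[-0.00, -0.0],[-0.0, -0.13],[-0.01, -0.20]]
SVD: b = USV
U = [[0.00, 0.0], [0.54, -0.84], [0.84, 0.54]]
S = [0.24, 0.01]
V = [[-0.04,-1.0], [-1.00,0.04]]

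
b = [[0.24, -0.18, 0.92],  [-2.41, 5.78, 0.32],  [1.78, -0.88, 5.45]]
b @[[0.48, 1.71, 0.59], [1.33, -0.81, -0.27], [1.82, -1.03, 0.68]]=[[1.55, -0.39, 0.82], [7.11, -9.13, -2.76], [9.6, -1.86, 4.99]]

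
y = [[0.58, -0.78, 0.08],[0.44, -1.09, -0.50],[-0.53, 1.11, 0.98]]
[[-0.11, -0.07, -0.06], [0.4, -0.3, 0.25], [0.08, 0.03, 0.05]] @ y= [[-0.06,0.10,-0.03], [-0.03,0.29,0.43], [0.03,-0.04,0.04]]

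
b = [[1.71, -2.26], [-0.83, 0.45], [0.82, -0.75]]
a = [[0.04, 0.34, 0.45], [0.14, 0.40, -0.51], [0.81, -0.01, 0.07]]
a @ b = [[0.16, -0.27], [-0.51, 0.25], [1.45, -1.89]]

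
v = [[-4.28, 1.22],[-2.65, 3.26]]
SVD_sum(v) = [[-3.61, 2.28], [-3.37, 2.12]] + [[-0.67, -1.06], [0.72, 1.14]]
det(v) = -10.72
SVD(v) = [[-0.73, -0.68],[-0.68, 0.73]] @ diag([5.83828371510033, 1.8361217993353007]) @ [[0.85,-0.53],[0.53,0.85]]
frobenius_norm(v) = 6.12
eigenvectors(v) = [[-0.94, -0.17], [-0.35, -0.99]]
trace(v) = -1.02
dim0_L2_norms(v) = [5.03, 3.48]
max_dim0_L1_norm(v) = 6.93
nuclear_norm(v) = 7.67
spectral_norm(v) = 5.84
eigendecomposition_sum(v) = [[-4.09, 0.70], [-1.53, 0.26]] + [[-0.19,0.52], [-1.12,3.0]]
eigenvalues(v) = [-3.82, 2.8]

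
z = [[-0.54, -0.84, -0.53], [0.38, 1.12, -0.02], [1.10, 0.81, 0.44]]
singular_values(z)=[2.07, 0.61, 0.3]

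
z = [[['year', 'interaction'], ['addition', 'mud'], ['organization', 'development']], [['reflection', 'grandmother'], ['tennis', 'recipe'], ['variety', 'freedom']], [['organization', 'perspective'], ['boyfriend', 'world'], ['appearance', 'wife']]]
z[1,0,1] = 'grandmother'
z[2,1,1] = 'world'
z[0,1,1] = 'mud'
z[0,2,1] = 'development'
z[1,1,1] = 'recipe'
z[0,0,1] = 'interaction'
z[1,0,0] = 'reflection'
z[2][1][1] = 'world'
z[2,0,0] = 'organization'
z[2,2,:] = ['appearance', 'wife']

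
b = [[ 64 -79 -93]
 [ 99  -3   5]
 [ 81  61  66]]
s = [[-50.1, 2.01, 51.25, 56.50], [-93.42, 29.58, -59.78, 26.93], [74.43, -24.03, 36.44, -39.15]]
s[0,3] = 56.5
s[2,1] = -24.03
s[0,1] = 2.01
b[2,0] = 81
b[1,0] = 99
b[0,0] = 64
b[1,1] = -3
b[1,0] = 99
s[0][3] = 56.5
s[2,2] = 36.44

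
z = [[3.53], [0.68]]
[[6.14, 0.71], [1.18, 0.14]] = z @[[1.74,0.2]]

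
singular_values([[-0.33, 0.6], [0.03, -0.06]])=[0.69, 0.0]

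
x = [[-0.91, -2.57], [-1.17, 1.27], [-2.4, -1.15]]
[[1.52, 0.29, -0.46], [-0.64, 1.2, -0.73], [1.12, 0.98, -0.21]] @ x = [[-0.62, -3.01], [0.93, 4.01], [-1.66, -1.39]]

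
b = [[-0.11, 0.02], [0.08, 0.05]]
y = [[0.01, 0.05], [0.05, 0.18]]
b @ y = [[-0.0, -0.0],  [0.0, 0.01]]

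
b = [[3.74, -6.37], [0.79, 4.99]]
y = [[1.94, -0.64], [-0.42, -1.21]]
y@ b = [[6.75,-15.55],[-2.53,-3.36]]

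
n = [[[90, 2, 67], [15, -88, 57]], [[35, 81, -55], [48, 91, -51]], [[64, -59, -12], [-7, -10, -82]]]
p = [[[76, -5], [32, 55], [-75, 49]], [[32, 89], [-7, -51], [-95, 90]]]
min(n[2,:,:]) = -82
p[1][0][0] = 32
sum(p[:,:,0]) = -37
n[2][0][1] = -59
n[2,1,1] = -10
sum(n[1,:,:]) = 149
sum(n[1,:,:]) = 149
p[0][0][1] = -5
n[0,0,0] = 90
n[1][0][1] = 81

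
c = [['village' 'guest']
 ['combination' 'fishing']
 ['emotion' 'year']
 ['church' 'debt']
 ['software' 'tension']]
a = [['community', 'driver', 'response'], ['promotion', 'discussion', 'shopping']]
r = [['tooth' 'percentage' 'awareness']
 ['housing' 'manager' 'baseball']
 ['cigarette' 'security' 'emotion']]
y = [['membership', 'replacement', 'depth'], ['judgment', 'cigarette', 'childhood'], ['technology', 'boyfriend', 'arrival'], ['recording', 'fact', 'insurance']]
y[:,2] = ['depth', 'childhood', 'arrival', 'insurance']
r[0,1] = 'percentage'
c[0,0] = 'village'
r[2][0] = 'cigarette'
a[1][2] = 'shopping'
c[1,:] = ['combination', 'fishing']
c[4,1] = 'tension'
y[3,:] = ['recording', 'fact', 'insurance']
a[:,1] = ['driver', 'discussion']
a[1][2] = 'shopping'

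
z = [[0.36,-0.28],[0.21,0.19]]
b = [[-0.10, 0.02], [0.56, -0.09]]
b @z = [[-0.03,0.03], [0.18,-0.17]]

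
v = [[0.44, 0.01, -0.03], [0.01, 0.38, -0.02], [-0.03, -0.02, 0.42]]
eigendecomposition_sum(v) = [[0.28, 0.08, -0.21], [0.08, 0.02, -0.06], [-0.21, -0.06, 0.17]] + [[0.16, -0.09, 0.18],  [-0.09, 0.05, -0.09],  [0.18, -0.09, 0.19]] + [[0.0, 0.01, 0.01], [0.01, 0.31, 0.14], [0.01, 0.14, 0.06]]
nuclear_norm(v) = 1.24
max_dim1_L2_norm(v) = 0.44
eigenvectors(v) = [[0.77, 0.64, 0.04], [0.23, -0.34, 0.91], [-0.6, 0.69, 0.40]]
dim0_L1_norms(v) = [0.48, 0.41, 0.47]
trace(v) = 1.24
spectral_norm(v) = 0.47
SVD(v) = [[-0.77, 0.64, 0.04], [-0.23, -0.34, 0.91], [0.60, 0.69, 0.4]] @ diag([0.4662561154262611, 0.40212702947087725, 0.37161685510286135]) @ [[-0.77, -0.23, 0.60], [0.64, -0.34, 0.69], [0.04, 0.91, 0.4]]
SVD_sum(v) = [[0.28, 0.08, -0.21], [0.08, 0.02, -0.06], [-0.21, -0.06, 0.17]] + [[0.16, -0.09, 0.18], [-0.09, 0.05, -0.09], [0.18, -0.09, 0.19]] + [[0.00, 0.01, 0.01], [0.01, 0.31, 0.14], [0.01, 0.14, 0.06]]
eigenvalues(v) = [0.47, 0.4, 0.37]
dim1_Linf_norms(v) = [0.44, 0.38, 0.42]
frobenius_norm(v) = 0.72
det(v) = 0.07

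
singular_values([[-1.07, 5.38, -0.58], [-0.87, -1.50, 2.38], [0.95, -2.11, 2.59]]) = [6.47, 2.81, 1.16]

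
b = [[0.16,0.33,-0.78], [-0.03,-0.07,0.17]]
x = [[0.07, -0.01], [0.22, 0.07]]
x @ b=[[0.01, 0.02, -0.06], [0.03, 0.07, -0.16]]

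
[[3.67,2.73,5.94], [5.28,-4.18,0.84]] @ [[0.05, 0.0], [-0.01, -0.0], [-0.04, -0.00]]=[[-0.08, 0.0], [0.27, 0.00]]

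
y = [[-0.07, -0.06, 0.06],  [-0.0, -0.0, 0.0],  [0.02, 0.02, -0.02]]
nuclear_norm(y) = 0.12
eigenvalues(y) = [-0.09, -0.0, -0.0]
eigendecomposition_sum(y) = [[-0.07, -0.06, 0.06],  [-0.0, -0.00, -0.00],  [0.02, 0.02, -0.02]] + [[-0.0, 0.0, -0.00], [-0.00, -0.00, -0.0], [-0.00, 0.00, -0.0]] + [[-0.0, 0.00, -0.00], [-0.00, -0.00, -0.00], [-0.00, -0.00, -0.00]]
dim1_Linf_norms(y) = [0.07, 0.0, 0.02]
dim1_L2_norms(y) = [0.11, 0.0, 0.03]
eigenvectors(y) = [[-0.96, -0.66, -0.00], [0.0, 0.00, 0.71], [0.28, -0.75, 0.71]]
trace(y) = -0.09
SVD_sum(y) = [[-0.07, -0.06, 0.06], [0.0, 0.0, 0.0], [0.02, 0.02, -0.02]] + [[-0.00, 0.00, -0.0],  [0.0, 0.00, 0.00],  [-0.0, 0.0, -0.0]] + [[0.00,0.0,0.0], [0.00,0.00,0.00], [0.00,0.0,0.00]]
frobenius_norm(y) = 0.12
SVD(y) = [[-0.95, 0.3, 0.00], [0.00, 0.00, 1.00], [0.30, 0.95, 0.0]] @ diag([0.1152995326945905, 0.00245311239225768, 0.0]) @ [[0.63,0.55,-0.55],  [-0.78,0.45,-0.45],  [0.0,0.71,0.71]]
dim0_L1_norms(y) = [0.09, 0.08, 0.08]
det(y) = 0.00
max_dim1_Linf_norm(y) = 0.07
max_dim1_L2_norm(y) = 0.11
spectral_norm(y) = 0.12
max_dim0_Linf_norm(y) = 0.07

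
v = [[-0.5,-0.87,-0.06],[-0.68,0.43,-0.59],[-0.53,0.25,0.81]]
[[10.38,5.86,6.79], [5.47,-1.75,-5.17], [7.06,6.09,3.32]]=v@ [[-12.69, -4.97, -1.58], [-4.77, -4.27, -7.26], [1.88, 5.59, 5.3]]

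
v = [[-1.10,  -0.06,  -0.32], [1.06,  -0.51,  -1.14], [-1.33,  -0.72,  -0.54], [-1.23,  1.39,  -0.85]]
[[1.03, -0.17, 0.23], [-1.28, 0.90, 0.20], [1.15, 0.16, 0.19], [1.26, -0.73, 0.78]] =v@ [[-0.99, 0.27, -0.11],  [0.12, -0.48, 0.23],  [0.15, -0.32, -0.38]]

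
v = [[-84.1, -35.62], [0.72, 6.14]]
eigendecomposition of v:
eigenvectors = [[-1.00, 0.37], [0.01, -0.93]]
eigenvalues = [-83.81, 5.85]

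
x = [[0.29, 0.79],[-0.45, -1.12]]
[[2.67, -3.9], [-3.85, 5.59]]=x @ [[1.68,-1.45], [2.76,-4.41]]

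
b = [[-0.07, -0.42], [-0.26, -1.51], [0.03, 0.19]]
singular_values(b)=[1.6, 0.0]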